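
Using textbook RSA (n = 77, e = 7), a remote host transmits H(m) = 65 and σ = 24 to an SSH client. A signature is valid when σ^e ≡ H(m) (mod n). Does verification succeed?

Squares mod 77: σ^1≡24, σ^2≡37, σ^4≡60
7 = 4 + 2 + 1, so σ^7 ≡ 60·37·24 ≡ 73 (mod 77)
73 ≠ 65, so verification fails.

fails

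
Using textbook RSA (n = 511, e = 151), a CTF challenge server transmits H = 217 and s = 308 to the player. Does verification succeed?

s^2 ≡ 308^2 = 94864 ≡ 329
s^4 ≡ 329^2 = 108241 ≡ 420
s^8 ≡ 420^2 = 176400 ≡ 105
s^16 ≡ 105^2 = 11025 ≡ 294
s^32 ≡ 294^2 = 86436 ≡ 77
s^64 ≡ 77^2 = 5929 ≡ 308
s^128 ≡ 308^2 = 94864 ≡ 329
151 = 128 + 16 + 4 + 2 + 1, so s^151 ≡ 329·294·420·329·308 ≡ 294 (mod 511)
294 ≠ 217, so verification fails.

fails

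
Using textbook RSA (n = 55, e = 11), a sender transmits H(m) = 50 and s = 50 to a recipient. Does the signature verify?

verifies

Squares mod 55: s^1≡50, s^2≡25, s^4≡20, s^8≡15
11 = 8 + 2 + 1, so s^11 ≡ 15·25·50 ≡ 50 (mod 55)
Since 50 equals the digest 50, verification succeeds.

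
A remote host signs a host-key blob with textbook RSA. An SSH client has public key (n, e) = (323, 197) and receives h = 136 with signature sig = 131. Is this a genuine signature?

Squares mod 323: sig^1≡131, sig^2≡42, sig^4≡149, sig^8≡237, sig^16≡290, sig^32≡120, sig^64≡188, sig^128≡137
197 = 128 + 64 + 4 + 1, so sig^197 ≡ 137·188·149·131 ≡ 275 (mod 323)
275 ≠ 136, so verification fails.

forged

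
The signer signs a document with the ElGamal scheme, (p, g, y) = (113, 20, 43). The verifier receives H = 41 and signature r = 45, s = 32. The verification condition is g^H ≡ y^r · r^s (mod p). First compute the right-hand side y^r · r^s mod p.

80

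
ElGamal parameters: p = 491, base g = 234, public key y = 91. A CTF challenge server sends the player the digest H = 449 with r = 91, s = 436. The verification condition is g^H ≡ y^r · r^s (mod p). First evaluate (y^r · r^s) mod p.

66

91^2 = 8281 ≡ 425
91^4 ≡ 425^2 = 180625 ≡ 428
91^8 ≡ 428^2 = 183184 ≡ 41
91^16 ≡ 41^2 = 1681 ≡ 208
91^32 ≡ 208^2 = 43264 ≡ 56
91^64 ≡ 56^2 = 3136 ≡ 190
91 = 64 + 16 + 8 + 2 + 1, so 91^91 ≡ 190·208·41·425·91 ≡ 175 (mod 491)
91^2 = 8281 ≡ 425
91^4 ≡ 425^2 = 180625 ≡ 428
91^8 ≡ 428^2 = 183184 ≡ 41
91^16 ≡ 41^2 = 1681 ≡ 208
91^32 ≡ 208^2 = 43264 ≡ 56
91^64 ≡ 56^2 = 3136 ≡ 190
91^128 ≡ 190^2 = 36100 ≡ 257
91^256 ≡ 257^2 = 66049 ≡ 255
436 = 256 + 128 + 32 + 16 + 4, so 91^436 ≡ 255·257·56·208·428 ≡ 208 (mod 491)
y^r · r^s ≡ 175·208 = 36400 ≡ 66 (mod 491)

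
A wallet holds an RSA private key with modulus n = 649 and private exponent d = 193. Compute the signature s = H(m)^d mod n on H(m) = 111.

(H(m))^2 ≡ 111^2 = 12321 ≡ 639
(H(m))^4 ≡ 639^2 = 408321 ≡ 100
(H(m))^8 ≡ 100^2 = 10000 ≡ 265
(H(m))^16 ≡ 265^2 = 70225 ≡ 133
(H(m))^32 ≡ 133^2 = 17689 ≡ 166
(H(m))^64 ≡ 166^2 = 27556 ≡ 298
(H(m))^128 ≡ 298^2 = 88804 ≡ 540
193 = 128 + 64 + 1, so (H(m))^193 ≡ 540·298·111 ≡ 342 (mod 649)

342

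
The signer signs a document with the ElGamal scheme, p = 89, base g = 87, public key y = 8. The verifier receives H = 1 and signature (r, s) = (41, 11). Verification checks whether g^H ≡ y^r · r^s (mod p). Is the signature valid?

Left side g^H mod p:
87^1 mod 89 = 87
Right side y^r · r^s mod p:
8^2 = 64
8^4 ≡ 64^2 = 4096 ≡ 2
8^8 ≡ 2^2 = 4
8^16 ≡ 4^2 = 16
8^32 ≡ 16^2 = 256 ≡ 78
41 = 32 + 8 + 1, so 8^41 ≡ 78·4·8 ≡ 4 (mod 89)
41^2 = 1681 ≡ 79
41^4 ≡ 79^2 = 6241 ≡ 11
41^8 ≡ 11^2 = 121 ≡ 32
11 = 8 + 2 + 1, so 41^11 ≡ 32·79·41 ≡ 52 (mod 89)
4·52 = 208 ≡ 30 (mod 89)
87 ≠ 30, so verification fails.

invalid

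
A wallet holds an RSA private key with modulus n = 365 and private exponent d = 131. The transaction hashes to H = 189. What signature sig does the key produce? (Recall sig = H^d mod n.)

H^2 ≡ 189^2 = 35721 ≡ 316
H^4 ≡ 316^2 = 99856 ≡ 211
H^8 ≡ 211^2 = 44521 ≡ 356
H^16 ≡ 356^2 = 126736 ≡ 81
H^32 ≡ 81^2 = 6561 ≡ 356
H^64 ≡ 356^2 = 126736 ≡ 81
H^128 ≡ 81^2 = 6561 ≡ 356
131 = 128 + 2 + 1, so H^131 ≡ 356·316·189 ≡ 129 (mod 365)

129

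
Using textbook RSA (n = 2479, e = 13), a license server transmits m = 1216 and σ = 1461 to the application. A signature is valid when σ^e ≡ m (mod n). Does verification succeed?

passes

Squares mod 2479: σ^1≡1461, σ^2≡102, σ^4≡488, σ^8≡160
13 = 8 + 4 + 1, so σ^13 ≡ 160·488·1461 ≡ 1216 (mod 2479)
1216 = m, so the signature checks out.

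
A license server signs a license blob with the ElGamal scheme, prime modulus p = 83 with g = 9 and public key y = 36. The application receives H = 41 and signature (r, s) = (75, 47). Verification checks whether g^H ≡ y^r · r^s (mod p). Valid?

no

Left side g^H mod p:
Squares mod 83: 9^1≡9, 9^2≡81, 9^4≡4, 9^8≡16, 9^16≡7, 9^32≡49
41 = 32 + 8 + 1, so 9^41 ≡ 49·16·9 ≡ 1 (mod 83)
Right side y^r · r^s mod p:
Squares mod 83: 36^1≡36, 36^2≡51, 36^4≡28, 36^8≡37, 36^16≡41, 36^32≡21, 36^64≡26
75 = 64 + 8 + 2 + 1, so 36^75 ≡ 26·37·51·36 ≡ 75 (mod 83)
Squares mod 83: 75^1≡75, 75^2≡64, 75^4≡29, 75^8≡11, 75^16≡38, 75^32≡33
47 = 32 + 8 + 4 + 2 + 1, so 75^47 ≡ 33·11·29·64·75 ≡ 30 (mod 83)
75·30 = 2250 ≡ 9 (mod 83)
1 ≠ 9, so verification fails.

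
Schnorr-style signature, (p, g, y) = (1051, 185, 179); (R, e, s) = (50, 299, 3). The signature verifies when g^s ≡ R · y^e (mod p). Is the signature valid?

invalid

g^s mod p:
185^2 = 34225 ≡ 593
3 = 2 + 1, so 185^3 ≡ 593·185 ≡ 401 (mod 1051)
R · y^e mod p:
179^2 = 32041 ≡ 511
179^4 ≡ 511^2 = 261121 ≡ 473
179^8 ≡ 473^2 = 223729 ≡ 917
179^16 ≡ 917^2 = 840889 ≡ 89
179^32 ≡ 89^2 = 7921 ≡ 564
179^64 ≡ 564^2 = 318096 ≡ 694
179^128 ≡ 694^2 = 481636 ≡ 278
179^256 ≡ 278^2 = 77284 ≡ 561
299 = 256 + 32 + 8 + 2 + 1, so 179^299 ≡ 561·564·917·511·179 ≡ 803 (mod 1051)
50·803 = 40150 ≡ 212 (mod 1051)
401 ≠ 212; the check fails.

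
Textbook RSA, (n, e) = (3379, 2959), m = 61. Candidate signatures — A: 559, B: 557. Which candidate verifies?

B

Candidate A: 559^2 = 312481 ≡ 1613; 559^4 ≡ 1613^2 = 2601769 ≡ 3318; 559^8 ≡ 3318^2 = 11009124 ≡ 342; 559^16 ≡ 342^2 = 116964 ≡ 2078; 559^32 ≡ 2078^2 = 4318084 ≡ 3101; 559^64 ≡ 3101^2 = 9616201 ≡ 2946; 559^128 ≡ 2946^2 = 8678916 ≡ 1644; 559^256 ≡ 1644^2 = 2702736 ≡ 2915; 559^512 ≡ 2915^2 = 8497225 ≡ 2419; 559^1024 ≡ 2419^2 = 5851561 ≡ 2512; 559^2048 ≡ 2512^2 = 6310144 ≡ 1551; 2959 = 2048 + 512 + 256 + 128 + 8 + 4 + 2 + 1, so 559^2959 ≡ 1551·2419·2915·1644·342·3318·1613·559 ≡ 776 (mod 3379)
Candidate B: 557^2 = 310249 ≡ 2760; 557^4 ≡ 2760^2 = 7617600 ≡ 1334; 557^8 ≡ 1334^2 = 1779556 ≡ 2202; 557^16 ≡ 2202^2 = 4848804 ≡ 3318; 557^32 ≡ 3318^2 = 11009124 ≡ 342; 557^64 ≡ 342^2 = 116964 ≡ 2078; 557^128 ≡ 2078^2 = 4318084 ≡ 3101; 557^256 ≡ 3101^2 = 9616201 ≡ 2946; 557^512 ≡ 2946^2 = 8678916 ≡ 1644; 557^1024 ≡ 1644^2 = 2702736 ≡ 2915; 557^2048 ≡ 2915^2 = 8497225 ≡ 2419; 2959 = 2048 + 512 + 256 + 128 + 8 + 4 + 2 + 1, so 557^2959 ≡ 2419·1644·2946·3101·2202·1334·2760·557 ≡ 61 (mod 3379)
  → matches m = 61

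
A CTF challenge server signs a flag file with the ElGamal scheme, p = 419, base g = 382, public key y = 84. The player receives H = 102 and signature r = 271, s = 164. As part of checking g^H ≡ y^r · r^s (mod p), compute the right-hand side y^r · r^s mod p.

Squares mod 419: 84^1≡84, 84^2≡352, 84^4≡299, 84^8≡154, 84^16≡252, 84^32≡235, 84^64≡336, 84^128≡185, 84^256≡286
271 = 256 + 8 + 4 + 2 + 1, so 84^271 ≡ 286·154·299·352·84 ≡ 20 (mod 419)
Squares mod 419: 271^1≡271, 271^2≡116, 271^4≡48, 271^8≡209, 271^16≡105, 271^32≡131, 271^64≡401, 271^128≡324
164 = 128 + 32 + 4, so 271^164 ≡ 324·131·48 ≡ 134 (mod 419)
y^r · r^s ≡ 20·134 = 2680 ≡ 166 (mod 419)

166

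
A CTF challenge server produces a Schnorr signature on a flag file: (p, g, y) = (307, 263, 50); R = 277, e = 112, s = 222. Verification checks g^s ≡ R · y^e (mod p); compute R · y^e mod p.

101

50^2 = 2500 ≡ 44
50^4 ≡ 44^2 = 1936 ≡ 94
50^8 ≡ 94^2 = 8836 ≡ 240
50^16 ≡ 240^2 = 57600 ≡ 191
50^32 ≡ 191^2 = 36481 ≡ 255
50^64 ≡ 255^2 = 65025 ≡ 248
112 = 64 + 32 + 16, so 50^112 ≡ 248·255·191 ≡ 232 (mod 307)
R · y^e ≡ 277·232 = 64264 ≡ 101 (mod 307)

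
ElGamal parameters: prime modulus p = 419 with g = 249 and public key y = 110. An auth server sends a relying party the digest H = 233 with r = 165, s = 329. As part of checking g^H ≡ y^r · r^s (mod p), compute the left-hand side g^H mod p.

249^2 = 62001 ≡ 408
249^4 ≡ 408^2 = 166464 ≡ 121
249^8 ≡ 121^2 = 14641 ≡ 395
249^16 ≡ 395^2 = 156025 ≡ 157
249^32 ≡ 157^2 = 24649 ≡ 347
249^64 ≡ 347^2 = 120409 ≡ 156
249^128 ≡ 156^2 = 24336 ≡ 34
233 = 128 + 64 + 32 + 8 + 1, so 249^233 ≡ 34·156·347·395·249 ≡ 416 (mod 419)

416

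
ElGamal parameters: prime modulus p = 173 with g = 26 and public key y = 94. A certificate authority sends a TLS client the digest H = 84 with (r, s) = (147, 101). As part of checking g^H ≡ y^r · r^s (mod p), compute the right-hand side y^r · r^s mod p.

119

94^2 = 8836 ≡ 13
94^4 ≡ 13^2 = 169
94^8 ≡ 169^2 = 28561 ≡ 16
94^16 ≡ 16^2 = 256 ≡ 83
94^32 ≡ 83^2 = 6889 ≡ 142
94^64 ≡ 142^2 = 20164 ≡ 96
94^128 ≡ 96^2 = 9216 ≡ 47
147 = 128 + 16 + 2 + 1, so 94^147 ≡ 47·83·13·94 ≡ 7 (mod 173)
147^2 = 21609 ≡ 157
147^4 ≡ 157^2 = 24649 ≡ 83
147^8 ≡ 83^2 = 6889 ≡ 142
147^16 ≡ 142^2 = 20164 ≡ 96
147^32 ≡ 96^2 = 9216 ≡ 47
147^64 ≡ 47^2 = 2209 ≡ 133
101 = 64 + 32 + 4 + 1, so 147^101 ≡ 133·47·83·147 ≡ 17 (mod 173)
y^r · r^s ≡ 7·17 = 119 ≡ 119 (mod 173)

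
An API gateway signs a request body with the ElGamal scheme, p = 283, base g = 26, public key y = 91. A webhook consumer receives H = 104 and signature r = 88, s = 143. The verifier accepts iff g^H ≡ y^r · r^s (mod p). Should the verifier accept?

Left side g^H mod p:
26^2 = 676 ≡ 110
26^4 ≡ 110^2 = 12100 ≡ 214
26^8 ≡ 214^2 = 45796 ≡ 233
26^16 ≡ 233^2 = 54289 ≡ 236
26^32 ≡ 236^2 = 55696 ≡ 228
26^64 ≡ 228^2 = 51984 ≡ 195
104 = 64 + 32 + 8, so 26^104 ≡ 195·228·233 ≡ 248 (mod 283)
Right side y^r · r^s mod p:
91^2 = 8281 ≡ 74
91^4 ≡ 74^2 = 5476 ≡ 99
91^8 ≡ 99^2 = 9801 ≡ 179
91^16 ≡ 179^2 = 32041 ≡ 62
91^32 ≡ 62^2 = 3844 ≡ 165
91^64 ≡ 165^2 = 27225 ≡ 57
88 = 64 + 16 + 8, so 91^88 ≡ 57·62·179 ≡ 81 (mod 283)
88^2 = 7744 ≡ 103
88^4 ≡ 103^2 = 10609 ≡ 138
88^8 ≡ 138^2 = 19044 ≡ 83
88^16 ≡ 83^2 = 6889 ≡ 97
88^32 ≡ 97^2 = 9409 ≡ 70
88^64 ≡ 70^2 = 4900 ≡ 89
88^128 ≡ 89^2 = 7921 ≡ 280
143 = 128 + 8 + 4 + 2 + 1, so 88^143 ≡ 280·83·138·103·88 ≡ 180 (mod 283)
81·180 = 14580 ≡ 147 (mod 283)
248 ≠ 147, so verification fails.

reject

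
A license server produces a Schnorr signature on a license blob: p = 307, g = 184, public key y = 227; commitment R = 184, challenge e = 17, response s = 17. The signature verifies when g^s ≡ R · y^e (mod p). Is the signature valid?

invalid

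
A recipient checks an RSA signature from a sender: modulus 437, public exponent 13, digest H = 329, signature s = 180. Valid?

yes

Squares mod 437: s^1≡180, s^2≡62, s^4≡348, s^8≡55
13 = 8 + 4 + 1, so s^13 ≡ 55·348·180 ≡ 329 (mod 437)
329 = H, so the signature checks out.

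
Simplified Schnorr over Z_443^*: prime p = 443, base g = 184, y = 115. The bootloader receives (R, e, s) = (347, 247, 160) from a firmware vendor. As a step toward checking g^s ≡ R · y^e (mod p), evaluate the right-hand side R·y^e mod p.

347

Squares mod 443: 115^1≡115, 115^2≡378, 115^4≡238, 115^8≡383, 115^16≡56, 115^32≡35, 115^64≡339, 115^128≡184
247 = 128 + 64 + 32 + 16 + 4 + 2 + 1, so 115^247 ≡ 184·339·35·56·238·378·115 ≡ 1 (mod 443)
R · y^e ≡ 347·1 = 347 ≡ 347 (mod 443)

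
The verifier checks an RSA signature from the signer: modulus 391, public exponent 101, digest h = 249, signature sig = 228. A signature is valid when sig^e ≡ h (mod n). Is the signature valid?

sig^2 ≡ 228^2 = 51984 ≡ 372
sig^4 ≡ 372^2 = 138384 ≡ 361
sig^8 ≡ 361^2 = 130321 ≡ 118
sig^16 ≡ 118^2 = 13924 ≡ 239
sig^32 ≡ 239^2 = 57121 ≡ 35
sig^64 ≡ 35^2 = 1225 ≡ 52
101 = 64 + 32 + 4 + 1, so sig^101 ≡ 52·35·361·228 ≡ 249 (mod 391)
sig^101 mod 391 = 249 matches h.

valid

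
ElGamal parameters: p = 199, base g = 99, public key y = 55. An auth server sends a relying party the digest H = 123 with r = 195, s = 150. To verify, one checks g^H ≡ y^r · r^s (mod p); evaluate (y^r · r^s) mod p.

Squares mod 199: 55^1≡55, 55^2≡40, 55^4≡8, 55^8≡64, 55^16≡116, 55^32≡123, 55^64≡5, 55^128≡25
195 = 128 + 64 + 2 + 1, so 55^195 ≡ 25·5·40·55 ≡ 181 (mod 199)
Squares mod 199: 195^1≡195, 195^2≡16, 195^4≡57, 195^8≡65, 195^16≡46, 195^32≡126, 195^64≡155, 195^128≡145
150 = 128 + 16 + 4 + 2, so 195^150 ≡ 145·46·57·16 ≡ 8 (mod 199)
y^r · r^s ≡ 181·8 = 1448 ≡ 55 (mod 199)

55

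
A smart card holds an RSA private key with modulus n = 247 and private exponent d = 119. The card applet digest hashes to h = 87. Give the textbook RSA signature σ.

159

h^2 ≡ 87^2 = 7569 ≡ 159
h^4 ≡ 159^2 = 25281 ≡ 87
h^8 ≡ 87^2 = 7569 ≡ 159
h^16 ≡ 159^2 = 25281 ≡ 87
h^32 ≡ 87^2 = 7569 ≡ 159
h^64 ≡ 159^2 = 25281 ≡ 87
119 = 64 + 32 + 16 + 4 + 2 + 1, so h^119 ≡ 87·159·87·87·159·87 ≡ 159 (mod 247)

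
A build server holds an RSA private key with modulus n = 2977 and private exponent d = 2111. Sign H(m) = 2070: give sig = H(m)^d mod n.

997

Squares mod 2977: (H(m))^1≡2070, (H(m))^2≡997, (H(m))^4≡2668, (H(m))^8≡217, (H(m))^16≡2434, (H(m))^32≡126, (H(m))^64≡991, (H(m))^128≡2648, (H(m))^256≡1069, (H(m))^512≡2570, (H(m))^1024≡1914, (H(m))^2048≡1686
2111 = 2048 + 32 + 16 + 8 + 4 + 2 + 1, so (H(m))^2111 ≡ 1686·126·2434·217·2668·997·2070 ≡ 997 (mod 2977)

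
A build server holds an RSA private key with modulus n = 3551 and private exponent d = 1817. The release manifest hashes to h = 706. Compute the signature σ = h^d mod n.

Squares mod 3551: h^1≡706, h^2≡1296, h^4≡3544, h^8≡49, h^16≡2401, h^32≡1528, h^64≡1777, h^128≡890, h^256≡227, h^512≡1815, h^1024≡2448
1817 = 1024 + 512 + 256 + 16 + 8 + 1, so h^1817 ≡ 2448·1815·227·2401·49·706 ≡ 626 (mod 3551)

626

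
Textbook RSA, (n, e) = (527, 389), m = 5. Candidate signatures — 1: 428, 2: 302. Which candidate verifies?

Candidate 1: 428^2 = 183184 ≡ 315; 428^4 ≡ 315^2 = 99225 ≡ 149; 428^8 ≡ 149^2 = 22201 ≡ 67; 428^16 ≡ 67^2 = 4489 ≡ 273; 428^32 ≡ 273^2 = 74529 ≡ 222; 428^64 ≡ 222^2 = 49284 ≡ 273; 428^128 ≡ 273^2 = 74529 ≡ 222; 428^256 ≡ 222^2 = 49284 ≡ 273; 389 = 256 + 128 + 4 + 1, so 428^389 ≡ 273·222·149·428 ≡ 5 (mod 527)
  → matches m = 5
Candidate 2: 302^2 = 91204 ≡ 33; 302^4 ≡ 33^2 = 1089 ≡ 35; 302^8 ≡ 35^2 = 1225 ≡ 171; 302^16 ≡ 171^2 = 29241 ≡ 256; 302^32 ≡ 256^2 = 65536 ≡ 188; 302^64 ≡ 188^2 = 35344 ≡ 35; 302^128 ≡ 35^2 = 1225 ≡ 171; 302^256 ≡ 171^2 = 29241 ≡ 256; 389 = 256 + 128 + 4 + 1, so 302^389 ≡ 256·171·35·302 ≡ 523 (mod 527)

1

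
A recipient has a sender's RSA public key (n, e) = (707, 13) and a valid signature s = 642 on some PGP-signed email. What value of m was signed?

600

Squares mod 707: s^1≡642, s^2≡690, s^4≡289, s^8≡95
13 = 8 + 4 + 1, so s^13 ≡ 95·289·642 ≡ 600 (mod 707)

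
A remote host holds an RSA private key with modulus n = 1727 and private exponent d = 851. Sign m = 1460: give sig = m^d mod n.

272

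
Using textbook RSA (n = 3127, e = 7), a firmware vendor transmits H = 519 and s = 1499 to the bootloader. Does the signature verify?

s^2 ≡ 1499^2 = 2247001 ≡ 1815
s^4 ≡ 1815^2 = 3294225 ≡ 1494
7 = 4 + 2 + 1, so s^7 ≡ 1494·1815·1499 ≡ 519 (mod 3127)
Since 519 equals the digest 519, verification succeeds.

verifies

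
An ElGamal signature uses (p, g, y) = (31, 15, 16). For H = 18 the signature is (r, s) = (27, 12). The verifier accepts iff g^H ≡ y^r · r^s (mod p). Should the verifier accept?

Left side g^H mod p:
15^2 = 225 ≡ 8
15^4 ≡ 8^2 = 64 ≡ 2
15^8 ≡ 2^2 = 4
15^16 ≡ 4^2 = 16
18 = 16 + 2, so 15^18 ≡ 16·8 ≡ 4 (mod 31)
Right side y^r · r^s mod p:
16^2 = 256 ≡ 8
16^4 ≡ 8^2 = 64 ≡ 2
16^8 ≡ 2^2 = 4
16^16 ≡ 4^2 = 16
27 = 16 + 8 + 2 + 1, so 16^27 ≡ 16·4·8·16 ≡ 8 (mod 31)
27^2 = 729 ≡ 16
27^4 ≡ 16^2 = 256 ≡ 8
27^8 ≡ 8^2 = 64 ≡ 2
12 = 8 + 4, so 27^12 ≡ 2·8 ≡ 16 (mod 31)
8·16 = 128 ≡ 4 (mod 31)
4 ≡ 4 (mod 31), so the signature is genuine.

accept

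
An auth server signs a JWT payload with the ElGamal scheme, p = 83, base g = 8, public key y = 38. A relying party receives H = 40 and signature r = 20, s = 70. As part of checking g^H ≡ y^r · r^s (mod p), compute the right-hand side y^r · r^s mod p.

Squares mod 83: 38^1≡38, 38^2≡33, 38^4≡10, 38^8≡17, 38^16≡40
20 = 16 + 4, so 38^20 ≡ 40·10 ≡ 68 (mod 83)
Squares mod 83: 20^1≡20, 20^2≡68, 20^4≡59, 20^8≡78, 20^16≡25, 20^32≡44, 20^64≡27
70 = 64 + 4 + 2, so 20^70 ≡ 27·59·68 ≡ 9 (mod 83)
y^r · r^s ≡ 68·9 = 612 ≡ 31 (mod 83)

31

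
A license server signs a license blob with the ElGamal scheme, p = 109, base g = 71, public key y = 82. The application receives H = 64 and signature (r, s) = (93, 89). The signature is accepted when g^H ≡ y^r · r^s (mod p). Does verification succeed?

passes

Left side g^H mod p:
71^64 mod 109 = 38
Right side y^r · r^s mod p:
82^93 mod 109 = 46
93^89 mod 109 = 34
46·34 = 1564 ≡ 38 (mod 109)
38 ≡ 38 (mod 109), so the signature is genuine.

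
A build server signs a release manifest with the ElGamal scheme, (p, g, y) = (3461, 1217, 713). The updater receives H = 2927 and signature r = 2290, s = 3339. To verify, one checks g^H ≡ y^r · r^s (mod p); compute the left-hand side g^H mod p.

3434

1217^2 = 1481089 ≡ 3242
1217^4 ≡ 3242^2 = 10510564 ≡ 2968
1217^8 ≡ 2968^2 = 8809024 ≡ 779
1217^16 ≡ 779^2 = 606841 ≡ 1166
1217^32 ≡ 1166^2 = 1359556 ≡ 2844
1217^64 ≡ 2844^2 = 8088336 ≡ 3440
1217^128 ≡ 3440^2 = 11833600 ≡ 441
1217^256 ≡ 441^2 = 194481 ≡ 665
1217^512 ≡ 665^2 = 442225 ≡ 2678
1217^1024 ≡ 2678^2 = 7171684 ≡ 492
1217^2048 ≡ 492^2 = 242064 ≡ 3255
2927 = 2048 + 512 + 256 + 64 + 32 + 8 + 4 + 2 + 1, so 1217^2927 ≡ 3255·2678·665·3440·2844·779·2968·3242·1217 ≡ 3434 (mod 3461)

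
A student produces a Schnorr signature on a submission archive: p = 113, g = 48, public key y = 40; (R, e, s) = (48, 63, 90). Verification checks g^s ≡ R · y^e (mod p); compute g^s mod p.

69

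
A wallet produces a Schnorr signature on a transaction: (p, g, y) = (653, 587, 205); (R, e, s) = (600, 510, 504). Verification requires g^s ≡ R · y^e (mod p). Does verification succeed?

passes

g^s mod p:
587^2 = 344569 ≡ 438
587^4 ≡ 438^2 = 191844 ≡ 515
587^8 ≡ 515^2 = 265225 ≡ 107
587^16 ≡ 107^2 = 11449 ≡ 348
587^32 ≡ 348^2 = 121104 ≡ 299
587^64 ≡ 299^2 = 89401 ≡ 593
587^128 ≡ 593^2 = 351649 ≡ 335
587^256 ≡ 335^2 = 112225 ≡ 562
504 = 256 + 128 + 64 + 32 + 16 + 8, so 587^504 ≡ 562·335·593·299·348·107 ≡ 529 (mod 653)
R · y^e mod p:
205^2 = 42025 ≡ 233
205^4 ≡ 233^2 = 54289 ≡ 90
205^8 ≡ 90^2 = 8100 ≡ 264
205^16 ≡ 264^2 = 69696 ≡ 478
205^32 ≡ 478^2 = 228484 ≡ 587
205^64 ≡ 587^2 = 344569 ≡ 438
205^128 ≡ 438^2 = 191844 ≡ 515
205^256 ≡ 515^2 = 265225 ≡ 107
510 = 256 + 128 + 64 + 32 + 16 + 8 + 4 + 2, so 205^510 ≡ 107·515·438·587·478·264·90·233 ≡ 335 (mod 653)
600·335 = 201000 ≡ 529 (mod 653)
529 ≡ 529 (mod 653); signature holds.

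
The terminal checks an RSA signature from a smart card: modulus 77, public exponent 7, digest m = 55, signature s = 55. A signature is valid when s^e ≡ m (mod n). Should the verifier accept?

s^7 mod 77 = 55
55 = m, so the signature checks out.

accept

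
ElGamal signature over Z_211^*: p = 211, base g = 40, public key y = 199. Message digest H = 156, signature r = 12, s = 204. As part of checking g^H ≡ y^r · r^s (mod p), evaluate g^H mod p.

Squares mod 211: 40^1≡40, 40^2≡123, 40^4≡148, 40^8≡171, 40^16≡123, 40^32≡148, 40^64≡171, 40^128≡123
156 = 128 + 16 + 8 + 4, so 40^156 ≡ 123·123·171·148 ≡ 123 (mod 211)

123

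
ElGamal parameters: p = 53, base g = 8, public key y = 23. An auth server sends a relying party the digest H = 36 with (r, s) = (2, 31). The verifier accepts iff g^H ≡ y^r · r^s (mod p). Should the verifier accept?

reject

Left side g^H mod p:
8^36 mod 53 = 16
Right side y^r · r^s mod p:
23^2 mod 53 = 52
2^31 mod 53 = 21
52·21 = 1092 ≡ 32 (mod 53)
16 ≠ 32, so verification fails.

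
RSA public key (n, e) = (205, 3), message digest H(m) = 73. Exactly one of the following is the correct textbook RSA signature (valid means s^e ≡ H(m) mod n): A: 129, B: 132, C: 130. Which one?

Candidate A: Squares mod 205: 129^1≡129, 129^2≡36; 3 = 2 + 1, so 129^3 ≡ 36·129 ≡ 134 (mod 205)
Candidate B: Squares mod 205: 132^1≡132, 132^2≡204; 3 = 2 + 1, so 132^3 ≡ 204·132 ≡ 73 (mod 205)
  → matches H(m) = 73
Candidate C: Squares mod 205: 130^1≡130, 130^2≡90; 3 = 2 + 1, so 130^3 ≡ 90·130 ≡ 15 (mod 205)

B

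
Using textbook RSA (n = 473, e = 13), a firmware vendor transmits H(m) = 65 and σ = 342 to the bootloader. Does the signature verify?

does not verify

σ^2 ≡ 342^2 = 116964 ≡ 133
σ^4 ≡ 133^2 = 17689 ≡ 188
σ^8 ≡ 188^2 = 35344 ≡ 342
13 = 8 + 4 + 1, so σ^13 ≡ 342·188·342 ≡ 408 (mod 473)
408 ≠ 65, so verification fails.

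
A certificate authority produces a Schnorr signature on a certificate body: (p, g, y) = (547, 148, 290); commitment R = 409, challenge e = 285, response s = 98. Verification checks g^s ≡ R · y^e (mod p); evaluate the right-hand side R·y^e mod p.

375

290^2 = 84100 ≡ 409
290^4 ≡ 409^2 = 167281 ≡ 446
290^8 ≡ 446^2 = 198916 ≡ 355
290^16 ≡ 355^2 = 126025 ≡ 215
290^32 ≡ 215^2 = 46225 ≡ 277
290^64 ≡ 277^2 = 76729 ≡ 149
290^128 ≡ 149^2 = 22201 ≡ 321
290^256 ≡ 321^2 = 103041 ≡ 205
285 = 256 + 16 + 8 + 4 + 1, so 290^285 ≡ 205·215·355·446·290 ≡ 247 (mod 547)
R · y^e ≡ 409·247 = 101023 ≡ 375 (mod 547)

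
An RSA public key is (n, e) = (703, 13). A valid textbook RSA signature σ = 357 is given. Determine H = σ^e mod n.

314

Squares mod 703: σ^1≡357, σ^2≡206, σ^4≡256, σ^8≡157
13 = 8 + 4 + 1, so σ^13 ≡ 157·256·357 ≡ 314 (mod 703)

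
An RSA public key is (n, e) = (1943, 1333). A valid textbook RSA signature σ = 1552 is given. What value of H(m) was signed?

σ^2 ≡ 1552^2 = 2408704 ≡ 1327
σ^4 ≡ 1327^2 = 1760929 ≡ 571
σ^8 ≡ 571^2 = 326041 ≡ 1560
σ^16 ≡ 1560^2 = 2433600 ≡ 964
σ^32 ≡ 964^2 = 929296 ≡ 542
σ^64 ≡ 542^2 = 293764 ≡ 371
σ^128 ≡ 371^2 = 137641 ≡ 1631
σ^256 ≡ 1631^2 = 2660161 ≡ 194
σ^512 ≡ 194^2 = 37636 ≡ 719
σ^1024 ≡ 719^2 = 516961 ≡ 123
1333 = 1024 + 256 + 32 + 16 + 4 + 1, so σ^1333 ≡ 123·194·542·964·571·1552 ≡ 1352 (mod 1943)

1352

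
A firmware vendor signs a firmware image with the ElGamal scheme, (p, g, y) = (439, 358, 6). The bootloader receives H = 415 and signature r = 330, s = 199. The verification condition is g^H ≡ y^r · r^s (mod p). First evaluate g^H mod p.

54

358^2 = 128164 ≡ 415
358^4 ≡ 415^2 = 172225 ≡ 137
358^8 ≡ 137^2 = 18769 ≡ 331
358^16 ≡ 331^2 = 109561 ≡ 250
358^32 ≡ 250^2 = 62500 ≡ 162
358^64 ≡ 162^2 = 26244 ≡ 343
358^128 ≡ 343^2 = 117649 ≡ 436
358^256 ≡ 436^2 = 190096 ≡ 9
415 = 256 + 128 + 16 + 8 + 4 + 2 + 1, so 358^415 ≡ 9·436·250·331·137·415·358 ≡ 54 (mod 439)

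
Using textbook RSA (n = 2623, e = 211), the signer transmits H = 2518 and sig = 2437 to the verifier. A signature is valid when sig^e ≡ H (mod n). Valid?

sig^211 mod 2623 = 2437
2437 ≠ 2518, so verification fails.

no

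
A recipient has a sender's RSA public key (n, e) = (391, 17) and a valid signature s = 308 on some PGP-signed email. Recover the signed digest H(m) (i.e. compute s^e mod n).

325

s^2 ≡ 308^2 = 94864 ≡ 242
s^4 ≡ 242^2 = 58564 ≡ 305
s^8 ≡ 305^2 = 93025 ≡ 358
s^16 ≡ 358^2 = 128164 ≡ 307
17 = 16 + 1, so s^17 ≡ 307·308 ≡ 325 (mod 391)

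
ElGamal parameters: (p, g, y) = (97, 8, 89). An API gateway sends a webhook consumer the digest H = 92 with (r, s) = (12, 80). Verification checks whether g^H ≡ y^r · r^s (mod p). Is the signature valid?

Left side g^H mod p:
8^92 mod 97 = 75
Right side y^r · r^s mod p:
89^12 mod 97 = 75
12^80 mod 97 = 1
75·1 = 75 ≡ 75 (mod 97)
75 ≡ 75 (mod 97), so the signature is genuine.

valid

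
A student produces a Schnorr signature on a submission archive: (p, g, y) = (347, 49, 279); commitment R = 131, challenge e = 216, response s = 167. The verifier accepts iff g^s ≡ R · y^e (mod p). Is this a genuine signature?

forged

g^s mod p:
49^2 = 2401 ≡ 319
49^4 ≡ 319^2 = 101761 ≡ 90
49^8 ≡ 90^2 = 8100 ≡ 119
49^16 ≡ 119^2 = 14161 ≡ 281
49^32 ≡ 281^2 = 78961 ≡ 192
49^64 ≡ 192^2 = 36864 ≡ 82
49^128 ≡ 82^2 = 6724 ≡ 131
167 = 128 + 32 + 4 + 2 + 1, so 49^167 ≡ 131·192·90·319·49 ≡ 61 (mod 347)
R · y^e mod p:
279^2 = 77841 ≡ 113
279^4 ≡ 113^2 = 12769 ≡ 277
279^8 ≡ 277^2 = 76729 ≡ 42
279^16 ≡ 42^2 = 1764 ≡ 29
279^32 ≡ 29^2 = 841 ≡ 147
279^64 ≡ 147^2 = 21609 ≡ 95
279^128 ≡ 95^2 = 9025 ≡ 3
216 = 128 + 64 + 16 + 8, so 279^216 ≡ 3·95·29·42 ≡ 130 (mod 347)
131·130 = 17030 ≡ 27 (mod 347)
61 ≠ 27; the check fails.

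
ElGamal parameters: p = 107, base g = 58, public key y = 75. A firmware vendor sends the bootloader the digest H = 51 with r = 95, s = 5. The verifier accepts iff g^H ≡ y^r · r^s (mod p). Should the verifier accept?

accept

Left side g^H mod p:
58^2 = 3364 ≡ 47
58^4 ≡ 47^2 = 2209 ≡ 69
58^8 ≡ 69^2 = 4761 ≡ 53
58^16 ≡ 53^2 = 2809 ≡ 27
58^32 ≡ 27^2 = 729 ≡ 87
51 = 32 + 16 + 2 + 1, so 58^51 ≡ 87·27·47·58 ≡ 66 (mod 107)
Right side y^r · r^s mod p:
75^2 = 5625 ≡ 61
75^4 ≡ 61^2 = 3721 ≡ 83
75^8 ≡ 83^2 = 6889 ≡ 41
75^16 ≡ 41^2 = 1681 ≡ 76
75^32 ≡ 76^2 = 5776 ≡ 105
75^64 ≡ 105^2 = 11025 ≡ 4
95 = 64 + 16 + 8 + 4 + 2 + 1, so 75^95 ≡ 4·76·41·83·61·75 ≡ 27 (mod 107)
95^2 = 9025 ≡ 37
95^4 ≡ 37^2 = 1369 ≡ 85
5 = 4 + 1, so 95^5 ≡ 85·95 ≡ 50 (mod 107)
27·50 = 1350 ≡ 66 (mod 107)
66 ≡ 66 (mod 107), so the signature is genuine.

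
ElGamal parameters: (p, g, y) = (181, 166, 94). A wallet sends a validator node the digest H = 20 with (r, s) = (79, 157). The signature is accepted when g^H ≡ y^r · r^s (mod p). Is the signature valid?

invalid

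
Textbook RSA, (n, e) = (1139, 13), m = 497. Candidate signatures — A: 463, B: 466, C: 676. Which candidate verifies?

A

Candidate A: Squares mod 1139: 463^1≡463, 463^2≡237, 463^4≡358, 463^8≡596; 13 = 8 + 4 + 1, so 463^13 ≡ 596·358·463 ≡ 497 (mod 1139)
  → matches m = 497
Candidate B: Squares mod 1139: 466^1≡466, 466^2≡746, 466^4≡684, 466^8≡866; 13 = 8 + 4 + 1, so 466^13 ≡ 866·684·466 ≡ 210 (mod 1139)
Candidate C: Squares mod 1139: 676^1≡676, 676^2≡237, 676^4≡358, 676^8≡596; 13 = 8 + 4 + 1, so 676^13 ≡ 596·358·676 ≡ 642 (mod 1139)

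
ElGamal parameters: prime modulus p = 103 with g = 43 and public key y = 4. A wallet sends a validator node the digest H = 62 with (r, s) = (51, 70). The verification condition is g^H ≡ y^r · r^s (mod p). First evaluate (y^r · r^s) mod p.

63

Squares mod 103: 4^1≡4, 4^2≡16, 4^4≡50, 4^8≡28, 4^16≡63, 4^32≡55
51 = 32 + 16 + 2 + 1, so 4^51 ≡ 55·63·16·4 ≡ 1 (mod 103)
Squares mod 103: 51^1≡51, 51^2≡26, 51^4≡58, 51^8≡68, 51^16≡92, 51^32≡18, 51^64≡15
70 = 64 + 4 + 2, so 51^70 ≡ 15·58·26 ≡ 63 (mod 103)
y^r · r^s ≡ 1·63 = 63 ≡ 63 (mod 103)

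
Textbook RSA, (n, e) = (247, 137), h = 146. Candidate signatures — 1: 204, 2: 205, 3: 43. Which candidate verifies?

Candidate 1: Squares mod 247: 204^1≡204, 204^2≡120, 204^4≡74, 204^8≡42, 204^16≡35, 204^32≡237, 204^64≡100, 204^128≡120; 137 = 128 + 8 + 1, so 204^137 ≡ 120·42·204 ≡ 146 (mod 247)
  → matches h = 146
Candidate 2: Squares mod 247: 205^1≡205, 205^2≡35, 205^4≡237, 205^8≡100, 205^16≡120, 205^32≡74, 205^64≡42, 205^128≡35; 137 = 128 + 8 + 1, so 205^137 ≡ 35·100·205 ≡ 212 (mod 247)
Candidate 3: Squares mod 247: 43^1≡43, 43^2≡120, 43^4≡74, 43^8≡42, 43^16≡35, 43^32≡237, 43^64≡100, 43^128≡120; 137 = 128 + 8 + 1, so 43^137 ≡ 120·42·43 ≡ 101 (mod 247)

1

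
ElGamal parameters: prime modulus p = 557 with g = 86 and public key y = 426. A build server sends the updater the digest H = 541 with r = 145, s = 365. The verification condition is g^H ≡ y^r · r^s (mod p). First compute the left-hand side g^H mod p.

Squares mod 557: 86^1≡86, 86^2≡155, 86^4≡74, 86^8≡463, 86^16≡481, 86^32≡206, 86^64≡104, 86^128≡233, 86^256≡260, 86^512≡203
541 = 512 + 16 + 8 + 4 + 1, so 86^541 ≡ 203·481·463·74·86 ≡ 336 (mod 557)

336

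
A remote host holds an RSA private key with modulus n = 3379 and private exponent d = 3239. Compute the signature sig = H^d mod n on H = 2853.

1985

H^2 ≡ 2853^2 = 8139609 ≡ 2977
H^4 ≡ 2977^2 = 8862529 ≡ 2791
H^8 ≡ 2791^2 = 7789681 ≡ 1086
H^16 ≡ 1086^2 = 1179396 ≡ 125
H^32 ≡ 125^2 = 15625 ≡ 2109
H^64 ≡ 2109^2 = 4447881 ≡ 1117
H^128 ≡ 1117^2 = 1247689 ≡ 838
H^256 ≡ 838^2 = 702244 ≡ 2791
H^512 ≡ 2791^2 = 7789681 ≡ 1086
H^1024 ≡ 1086^2 = 1179396 ≡ 125
H^2048 ≡ 125^2 = 15625 ≡ 2109
3239 = 2048 + 1024 + 128 + 32 + 4 + 2 + 1, so H^3239 ≡ 2109·125·838·2109·2791·2977·2853 ≡ 1985 (mod 3379)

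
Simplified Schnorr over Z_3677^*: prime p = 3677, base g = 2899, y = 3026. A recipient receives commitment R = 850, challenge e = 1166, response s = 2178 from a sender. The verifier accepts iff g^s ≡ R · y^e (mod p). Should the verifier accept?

reject

g^s mod p:
2899^2 = 8404201 ≡ 2256
2899^4 ≡ 2256^2 = 5089536 ≡ 568
2899^8 ≡ 568^2 = 322624 ≡ 2725
2899^16 ≡ 2725^2 = 7425625 ≡ 1762
2899^32 ≡ 1762^2 = 3104644 ≡ 1256
2899^64 ≡ 1256^2 = 1577536 ≡ 103
2899^128 ≡ 103^2 = 10609 ≡ 3255
2899^256 ≡ 3255^2 = 10595025 ≡ 1588
2899^512 ≡ 1588^2 = 2521744 ≡ 2999
2899^1024 ≡ 2999^2 = 8994001 ≡ 59
2899^2048 ≡ 59^2 = 3481
2178 = 2048 + 128 + 2, so 2899^2178 ≡ 3481·3255·2256 ≡ 1553 (mod 3677)
R · y^e mod p:
3026^2 = 9156676 ≡ 946
3026^4 ≡ 946^2 = 894916 ≡ 1405
3026^8 ≡ 1405^2 = 1974025 ≡ 3153
3026^16 ≡ 3153^2 = 9941409 ≡ 2478
3026^32 ≡ 2478^2 = 6140484 ≡ 3571
3026^64 ≡ 3571^2 = 12752041 ≡ 205
3026^128 ≡ 205^2 = 42025 ≡ 1578
3026^256 ≡ 1578^2 = 2490084 ≡ 755
3026^512 ≡ 755^2 = 570025 ≡ 90
3026^1024 ≡ 90^2 = 8100 ≡ 746
1166 = 1024 + 128 + 8 + 4 + 2, so 3026^1166 ≡ 746·1578·3153·1405·946 ≡ 3410 (mod 3677)
850·3410 = 2898500 ≡ 1024 (mod 3677)
1553 ≠ 1024; the check fails.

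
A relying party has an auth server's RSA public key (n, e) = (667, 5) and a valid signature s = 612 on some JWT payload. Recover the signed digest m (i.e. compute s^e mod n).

s^2 ≡ 612^2 = 374544 ≡ 357
s^4 ≡ 357^2 = 127449 ≡ 52
5 = 4 + 1, so s^5 ≡ 52·612 ≡ 475 (mod 667)

475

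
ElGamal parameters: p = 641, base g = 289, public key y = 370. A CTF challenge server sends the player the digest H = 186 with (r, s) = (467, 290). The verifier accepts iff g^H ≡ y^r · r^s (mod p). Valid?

no

Left side g^H mod p:
Squares mod 641: 289^1≡289, 289^2≡191, 289^4≡585, 289^8≡572, 289^16≡274, 289^32≡79, 289^64≡472, 289^128≡357
186 = 128 + 32 + 16 + 8 + 2, so 289^186 ≡ 357·79·274·572·191 ≡ 293 (mod 641)
Right side y^r · r^s mod p:
Squares mod 641: 370^1≡370, 370^2≡367, 370^4≡79, 370^8≡472, 370^16≡357, 370^32≡531, 370^64≡562, 370^128≡472, 370^256≡357
467 = 256 + 128 + 64 + 16 + 2 + 1, so 370^467 ≡ 357·472·562·357·367·370 ≡ 366 (mod 641)
Squares mod 641: 467^1≡467, 467^2≡149, 467^4≡407, 467^8≡271, 467^16≡367, 467^32≡79, 467^64≡472, 467^128≡357, 467^256≡531
290 = 256 + 32 + 2, so 467^290 ≡ 531·79·149 ≡ 10 (mod 641)
366·10 = 3660 ≡ 455 (mod 641)
293 ≠ 455, so verification fails.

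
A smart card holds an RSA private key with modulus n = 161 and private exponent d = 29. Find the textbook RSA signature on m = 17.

89

m^2 ≡ 17^2 = 289 ≡ 128
m^4 ≡ 128^2 = 16384 ≡ 123
m^8 ≡ 123^2 = 15129 ≡ 156
m^16 ≡ 156^2 = 24336 ≡ 25
29 = 16 + 8 + 4 + 1, so m^29 ≡ 25·156·123·17 ≡ 89 (mod 161)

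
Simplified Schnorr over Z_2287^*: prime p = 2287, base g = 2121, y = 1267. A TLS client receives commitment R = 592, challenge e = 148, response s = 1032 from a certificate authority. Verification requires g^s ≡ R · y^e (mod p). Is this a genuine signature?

g^s mod p:
Squares mod 2287: 2121^1≡2121, 2121^2≡112, 2121^4≡1109, 2121^8≡1762, 2121^16≡1185, 2121^32≡7, 2121^64≡49, 2121^128≡114, 2121^256≡1561, 2121^512≡1066, 2121^1024≡2004
1032 = 1024 + 8, so 2121^1032 ≡ 2004·1762 ≡ 2207 (mod 2287)
R · y^e mod p:
Squares mod 2287: 1267^1≡1267, 1267^2≡2102, 1267^4≡2207, 1267^8≡1826, 1267^16≡2117, 1267^32≡1456, 1267^64≡2174, 1267^128≡1334
148 = 128 + 16 + 4, so 1267^148 ≡ 1334·2117·2207 ≡ 1916 (mod 2287)
592·1916 = 1134272 ≡ 2207 (mod 2287)
2207 ≡ 2207 (mod 2287); signature holds.

genuine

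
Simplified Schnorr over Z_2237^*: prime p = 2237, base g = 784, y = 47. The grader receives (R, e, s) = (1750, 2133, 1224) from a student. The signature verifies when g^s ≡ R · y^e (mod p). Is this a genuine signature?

genuine

g^s mod p:
784^2 = 614656 ≡ 1718
784^4 ≡ 1718^2 = 2951524 ≡ 921
784^8 ≡ 921^2 = 848241 ≡ 418
784^16 ≡ 418^2 = 174724 ≡ 238
784^32 ≡ 238^2 = 56644 ≡ 719
784^64 ≡ 719^2 = 516961 ≡ 214
784^128 ≡ 214^2 = 45796 ≡ 1056
784^256 ≡ 1056^2 = 1115136 ≡ 1110
784^512 ≡ 1110^2 = 1232100 ≡ 1750
784^1024 ≡ 1750^2 = 3062500 ≡ 47
1224 = 1024 + 128 + 64 + 8, so 784^1224 ≡ 47·1056·214·418 ≡ 1718 (mod 2237)
R · y^e mod p:
47^2 = 2209
47^4 ≡ 2209^2 = 4879681 ≡ 784
47^8 ≡ 784^2 = 614656 ≡ 1718
47^16 ≡ 1718^2 = 2951524 ≡ 921
47^32 ≡ 921^2 = 848241 ≡ 418
47^64 ≡ 418^2 = 174724 ≡ 238
47^128 ≡ 238^2 = 56644 ≡ 719
47^256 ≡ 719^2 = 516961 ≡ 214
47^512 ≡ 214^2 = 45796 ≡ 1056
47^1024 ≡ 1056^2 = 1115136 ≡ 1110
47^2048 ≡ 1110^2 = 1232100 ≡ 1750
2133 = 2048 + 64 + 16 + 4 + 1, so 47^2133 ≡ 1750·238·921·784·47 ≡ 47 (mod 2237)
1750·47 = 82250 ≡ 1718 (mod 2237)
1718 ≡ 1718 (mod 2237); signature holds.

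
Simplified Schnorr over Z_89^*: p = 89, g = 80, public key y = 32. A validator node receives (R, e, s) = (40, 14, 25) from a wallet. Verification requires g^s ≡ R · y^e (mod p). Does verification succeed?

passes

g^s mod p:
80^2 = 6400 ≡ 81
80^4 ≡ 81^2 = 6561 ≡ 64
80^8 ≡ 64^2 = 4096 ≡ 2
80^16 ≡ 2^2 = 4
25 = 16 + 8 + 1, so 80^25 ≡ 4·2·80 ≡ 17 (mod 89)
R · y^e mod p:
32^2 = 1024 ≡ 45
32^4 ≡ 45^2 = 2025 ≡ 67
32^8 ≡ 67^2 = 4489 ≡ 39
14 = 8 + 4 + 2, so 32^14 ≡ 39·67·45 ≡ 16 (mod 89)
40·16 = 640 ≡ 17 (mod 89)
17 ≡ 17 (mod 89); signature holds.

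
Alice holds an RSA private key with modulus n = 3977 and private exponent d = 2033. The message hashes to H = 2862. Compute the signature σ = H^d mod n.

2685

H^2033 mod 3977 = 2685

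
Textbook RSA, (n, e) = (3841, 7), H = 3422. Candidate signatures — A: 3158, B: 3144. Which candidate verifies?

B

Candidate A: 3158^2 = 9972964 ≡ 1728; 3158^4 ≡ 1728^2 = 2985984 ≡ 1527; 7 = 4 + 2 + 1, so 3158^7 ≡ 1527·1728·3158 ≡ 2834 (mod 3841)
Candidate B: 3144^2 = 9884736 ≡ 1843; 3144^4 ≡ 1843^2 = 3396649 ≡ 1205; 7 = 4 + 2 + 1, so 3144^7 ≡ 1205·1843·3144 ≡ 3422 (mod 3841)
  → matches H = 3422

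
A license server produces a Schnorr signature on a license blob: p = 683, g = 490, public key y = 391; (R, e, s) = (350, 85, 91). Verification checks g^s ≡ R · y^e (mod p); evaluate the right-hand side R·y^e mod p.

391^2 = 152881 ≡ 572
391^4 ≡ 572^2 = 327184 ≡ 27
391^8 ≡ 27^2 = 729 ≡ 46
391^16 ≡ 46^2 = 2116 ≡ 67
391^32 ≡ 67^2 = 4489 ≡ 391
391^64 ≡ 391^2 = 152881 ≡ 572
85 = 64 + 16 + 4 + 1, so 391^85 ≡ 572·67·27·391 ≡ 490 (mod 683)
R · y^e ≡ 350·490 = 171500 ≡ 67 (mod 683)

67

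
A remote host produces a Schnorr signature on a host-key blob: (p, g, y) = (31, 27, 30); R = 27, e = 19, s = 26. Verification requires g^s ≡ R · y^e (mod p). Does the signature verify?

verifies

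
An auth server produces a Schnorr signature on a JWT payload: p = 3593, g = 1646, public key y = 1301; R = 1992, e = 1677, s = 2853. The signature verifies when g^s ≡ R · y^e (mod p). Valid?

yes

g^s mod p:
1646^2853 mod 3593 = 1012
R · y^e mod p:
1301^1677 mod 3593 = 1696
1992·1696 = 3378432 ≡ 1012 (mod 3593)
1012 ≡ 1012 (mod 3593); signature holds.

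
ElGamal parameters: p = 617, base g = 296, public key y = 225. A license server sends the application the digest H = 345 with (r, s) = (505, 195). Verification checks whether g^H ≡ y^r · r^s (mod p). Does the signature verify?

verifies

Left side g^H mod p:
296^2 = 87616 ≡ 2
296^4 ≡ 2^2 = 4
296^8 ≡ 4^2 = 16
296^16 ≡ 16^2 = 256
296^32 ≡ 256^2 = 65536 ≡ 134
296^64 ≡ 134^2 = 17956 ≡ 63
296^128 ≡ 63^2 = 3969 ≡ 267
296^256 ≡ 267^2 = 71289 ≡ 334
345 = 256 + 64 + 16 + 8 + 1, so 296^345 ≡ 334·63·256·16·296 ≡ 87 (mod 617)
Right side y^r · r^s mod p:
225^2 = 50625 ≡ 31
225^4 ≡ 31^2 = 961 ≡ 344
225^8 ≡ 344^2 = 118336 ≡ 489
225^16 ≡ 489^2 = 239121 ≡ 342
225^32 ≡ 342^2 = 116964 ≡ 351
225^64 ≡ 351^2 = 123201 ≡ 418
225^128 ≡ 418^2 = 174724 ≡ 113
225^256 ≡ 113^2 = 12769 ≡ 429
505 = 256 + 128 + 64 + 32 + 16 + 8 + 1, so 225^505 ≡ 429·113·418·351·342·489·225 ≡ 266 (mod 617)
505^2 = 255025 ≡ 204
505^4 ≡ 204^2 = 41616 ≡ 277
505^8 ≡ 277^2 = 76729 ≡ 221
505^16 ≡ 221^2 = 48841 ≡ 98
505^32 ≡ 98^2 = 9604 ≡ 349
505^64 ≡ 349^2 = 121801 ≡ 252
505^128 ≡ 252^2 = 63504 ≡ 570
195 = 128 + 64 + 2 + 1, so 505^195 ≡ 570·252·204·505 ≡ 448 (mod 617)
266·448 = 119168 ≡ 87 (mod 617)
87 ≡ 87 (mod 617), so the signature is genuine.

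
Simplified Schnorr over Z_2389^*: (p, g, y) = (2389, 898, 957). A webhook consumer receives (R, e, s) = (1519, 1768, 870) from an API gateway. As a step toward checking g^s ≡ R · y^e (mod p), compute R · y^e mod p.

957^1768 mod 2389 = 37
R · y^e ≡ 1519·37 = 56203 ≡ 1256 (mod 2389)

1256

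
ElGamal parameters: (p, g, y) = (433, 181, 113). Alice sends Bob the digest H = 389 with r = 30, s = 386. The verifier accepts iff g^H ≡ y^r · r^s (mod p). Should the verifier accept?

reject

Left side g^H mod p:
181^2 = 32761 ≡ 286
181^4 ≡ 286^2 = 81796 ≡ 392
181^8 ≡ 392^2 = 153664 ≡ 382
181^16 ≡ 382^2 = 145924 ≡ 3
181^32 ≡ 3^2 = 9
181^64 ≡ 9^2 = 81
181^128 ≡ 81^2 = 6561 ≡ 66
181^256 ≡ 66^2 = 4356 ≡ 26
389 = 256 + 128 + 4 + 1, so 181^389 ≡ 26·66·392·181 ≡ 94 (mod 433)
Right side y^r · r^s mod p:
113^2 = 12769 ≡ 212
113^4 ≡ 212^2 = 44944 ≡ 345
113^8 ≡ 345^2 = 119025 ≡ 383
113^16 ≡ 383^2 = 146689 ≡ 335
30 = 16 + 8 + 4 + 2, so 113^30 ≡ 335·383·345·212 ≡ 127 (mod 433)
30^2 = 900 ≡ 34
30^4 ≡ 34^2 = 1156 ≡ 290
30^8 ≡ 290^2 = 84100 ≡ 98
30^16 ≡ 98^2 = 9604 ≡ 78
30^32 ≡ 78^2 = 6084 ≡ 22
30^64 ≡ 22^2 = 484 ≡ 51
30^128 ≡ 51^2 = 2601 ≡ 3
30^256 ≡ 3^2 = 9
386 = 256 + 128 + 2, so 30^386 ≡ 9·3·34 ≡ 52 (mod 433)
127·52 = 6604 ≡ 109 (mod 433)
94 ≠ 109, so verification fails.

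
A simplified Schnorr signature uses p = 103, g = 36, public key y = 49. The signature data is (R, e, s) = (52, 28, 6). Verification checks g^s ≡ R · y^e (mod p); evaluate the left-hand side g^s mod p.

9

Squares mod 103: 36^1≡36, 36^2≡60, 36^4≡98
6 = 4 + 2, so 36^6 ≡ 98·60 ≡ 9 (mod 103)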